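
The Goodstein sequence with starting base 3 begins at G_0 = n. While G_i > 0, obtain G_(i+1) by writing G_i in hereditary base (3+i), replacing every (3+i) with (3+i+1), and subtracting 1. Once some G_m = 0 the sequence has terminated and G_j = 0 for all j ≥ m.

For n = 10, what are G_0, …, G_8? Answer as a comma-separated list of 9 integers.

10, 16, 24, 27, 30, 33, 36, 39, 41

step 0: 10 = 3^2 + 1; sub 4 for 3: 4^2 + 1; = 17; G_1 = 17−1 = 16
step 1: 16 = 4^2; sub 5 for 4: 5^2; = 25; G_2 = 25−1 = 24
step 2: 24 = 4·5 + 4; sub 6 for 5: 4·6 + 4; = 28; G_3 = 28−1 = 27
step 3: 27 = 4·6 + 3; sub 7 for 6: 4·7 + 3; = 31; G_4 = 31−1 = 30
step 4: 30 = 4·7 + 2; sub 8 for 7: 4·8 + 2; = 34; G_5 = 34−1 = 33
step 5: 33 = 4·8 + 1; sub 9 for 8: 4·9 + 1; = 37; G_6 = 37−1 = 36
step 6: 36 = 4·9; sub 10 for 9: 4·10; = 40; G_7 = 40−1 = 39
step 7: 39 = 3·10 + 9; sub 11 for 10: 3·11 + 9; = 42; G_8 = 42−1 = 41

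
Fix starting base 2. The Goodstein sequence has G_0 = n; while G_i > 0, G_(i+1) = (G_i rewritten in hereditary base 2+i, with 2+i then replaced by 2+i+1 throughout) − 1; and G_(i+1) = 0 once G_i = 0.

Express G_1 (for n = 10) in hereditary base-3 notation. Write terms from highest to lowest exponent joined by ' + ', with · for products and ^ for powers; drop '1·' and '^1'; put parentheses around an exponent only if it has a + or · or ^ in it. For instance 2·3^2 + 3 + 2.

3^(3 + 1) + 2

G_0=10  [base 2] 2^(2 + 1) + 2  →[2↦3]→  3^(3 + 1) + 3 = 84  −1 ⇒ G_1=83
G_1=83  [base 3] 3^(3 + 1) + 2  →[3↦4]→  4^(4 + 1) + 2 = 1026  −1 ⇒ G_2=1025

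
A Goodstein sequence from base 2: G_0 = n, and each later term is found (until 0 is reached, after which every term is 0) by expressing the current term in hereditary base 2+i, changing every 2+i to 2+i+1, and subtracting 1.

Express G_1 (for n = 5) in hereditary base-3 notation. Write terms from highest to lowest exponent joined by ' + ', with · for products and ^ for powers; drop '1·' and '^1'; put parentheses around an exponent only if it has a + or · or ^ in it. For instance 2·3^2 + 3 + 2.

3^3

base 2: 5 = 2^2 + 1; at 3: 3^3 + 1 = 28; next = 27
base 3: 27 = 3^3; at 4: 4^4 = 256; next = 255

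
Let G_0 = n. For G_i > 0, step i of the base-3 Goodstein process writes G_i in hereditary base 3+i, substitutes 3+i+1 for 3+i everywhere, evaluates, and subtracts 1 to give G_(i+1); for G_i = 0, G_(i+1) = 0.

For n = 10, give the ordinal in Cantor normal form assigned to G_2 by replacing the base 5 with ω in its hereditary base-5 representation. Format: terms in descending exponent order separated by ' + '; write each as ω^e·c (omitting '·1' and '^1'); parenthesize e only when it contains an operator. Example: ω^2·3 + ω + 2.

G_0 = 10. HB_3(10) = 3^2 + 1. Bump = 17. G_1 = 16.
G_1 = 16. HB_4(16) = 4^2. Bump = 25. G_2 = 24.
G_2 = 24. HB_5(24) = 4·5 + 4. Bump = 28. G_3 = 27.

ω·4 + 4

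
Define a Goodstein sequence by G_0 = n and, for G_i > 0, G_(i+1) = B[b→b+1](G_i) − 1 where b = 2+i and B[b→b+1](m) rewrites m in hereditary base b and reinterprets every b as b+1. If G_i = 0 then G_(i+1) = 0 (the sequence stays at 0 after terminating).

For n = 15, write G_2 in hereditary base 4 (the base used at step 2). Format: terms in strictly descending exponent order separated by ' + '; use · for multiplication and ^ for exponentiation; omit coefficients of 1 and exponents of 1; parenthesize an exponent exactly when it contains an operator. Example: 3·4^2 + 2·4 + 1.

base 2: 15 = 2^(2 + 1) + 2^2 + 2 + 1; at 3: 3^(3 + 1) + 3^3 + 3 + 1 = 112; next = 111
base 3: 111 = 3^(3 + 1) + 3^3 + 3; at 4: 4^(4 + 1) + 4^4 + 4 = 1284; next = 1283
base 4: 1283 = 4^(4 + 1) + 4^4 + 3; at 5: 5^(5 + 1) + 5^5 + 3 = 18753; next = 18752

4^(4 + 1) + 4^4 + 3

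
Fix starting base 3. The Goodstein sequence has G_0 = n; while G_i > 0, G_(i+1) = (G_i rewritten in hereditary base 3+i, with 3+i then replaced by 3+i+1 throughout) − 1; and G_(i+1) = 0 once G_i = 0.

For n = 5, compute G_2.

5

i=0: 5 = 3 + 2 (b=3); 3→4: 4 + 2 = 6; 6−1 = 5
i=1: 5 = 4 + 1 (b=4); 4→5: 5 + 1 = 6; 6−1 = 5
i=2: 5 = 5 (b=5); 5→6: 6 = 6; 6−1 = 5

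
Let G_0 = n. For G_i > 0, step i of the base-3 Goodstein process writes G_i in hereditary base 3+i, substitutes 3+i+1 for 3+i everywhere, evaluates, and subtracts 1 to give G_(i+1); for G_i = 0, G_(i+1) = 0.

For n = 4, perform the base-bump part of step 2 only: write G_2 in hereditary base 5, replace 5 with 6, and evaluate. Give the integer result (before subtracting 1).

4

step 0: 4 = 3 + 1; sub 4 for 3: 4 + 1; = 5; G_1 = 5−1 = 4
step 1: 4 = 4; sub 5 for 4: 5; = 5; G_2 = 5−1 = 4
step 2: 4 = 4; sub 6 for 5: 4; = 4; G_3 = 4−1 = 3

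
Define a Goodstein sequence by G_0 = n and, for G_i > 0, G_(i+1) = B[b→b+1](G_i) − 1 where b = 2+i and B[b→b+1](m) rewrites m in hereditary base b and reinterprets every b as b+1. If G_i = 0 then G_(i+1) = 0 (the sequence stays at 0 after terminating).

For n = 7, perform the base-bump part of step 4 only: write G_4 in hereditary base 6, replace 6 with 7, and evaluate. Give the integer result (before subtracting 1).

823544

i=0: 7 = 2^2 + 2 + 1 (b=2); 2→3: 3^3 + 3 + 1 = 31; 31−1 = 30
i=1: 30 = 3^3 + 3 (b=3); 3→4: 4^4 + 4 = 260; 260−1 = 259
i=2: 259 = 4^4 + 3 (b=4); 4→5: 5^5 + 3 = 3128; 3128−1 = 3127
i=3: 3127 = 5^5 + 2 (b=5); 5→6: 6^6 + 2 = 46658; 46658−1 = 46657
i=4: 46657 = 6^6 + 1 (b=6); 6→7: 7^7 + 1 = 823544; 823544−1 = 823543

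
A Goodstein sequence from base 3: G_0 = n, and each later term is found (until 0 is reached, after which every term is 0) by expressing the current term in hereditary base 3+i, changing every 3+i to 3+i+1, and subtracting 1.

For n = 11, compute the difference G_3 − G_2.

10

G_0 = 11. HB_3(11) = 3^2 + 2. Bump = 18. G_1 = 17.
G_1 = 17. HB_4(17) = 4^2 + 1. Bump = 26. G_2 = 25.
G_2 = 25. HB_5(25) = 5^2. Bump = 36. G_3 = 35.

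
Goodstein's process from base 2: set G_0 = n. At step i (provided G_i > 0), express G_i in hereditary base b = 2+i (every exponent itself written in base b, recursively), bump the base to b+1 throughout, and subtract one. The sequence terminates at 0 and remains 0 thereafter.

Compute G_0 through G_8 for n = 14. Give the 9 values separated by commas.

14, 110, 1281, 18750, 326591, 5862840, 134404971, 3487116548, 100000555551

G_0 = 14. HB_2(14) = 2^(2 + 1) + 2^2 + 2. Bump = 111. G_1 = 110.
G_1 = 110. HB_3(110) = 3^(3 + 1) + 3^3 + 2. Bump = 1282. G_2 = 1281.
G_2 = 1281. HB_4(1281) = 4^(4 + 1) + 4^4 + 1. Bump = 18751. G_3 = 18750.
G_3 = 18750. HB_5(18750) = 5^(5 + 1) + 5^5. Bump = 326592. G_4 = 326591.
G_4 = 326591. HB_6(326591) = 6^(6 + 1) + 5·6^5 + 5·6^4 + 5·6^3 + 5·6^2 + 5·6 + 5. Bump = 5862841. G_5 = 5862840.
G_5 = 5862840. HB_7(5862840) = 7^(7 + 1) + 5·7^5 + 5·7^4 + 5·7^3 + 5·7^2 + 5·7 + 4. Bump = 134404972. G_6 = 134404971.
G_6 = 134404971. HB_8(134404971) = 8^(8 + 1) + 5·8^5 + 5·8^4 + 5·8^3 + 5·8^2 + 5·8 + 3. Bump = 3487116549. G_7 = 3487116548.
G_7 = 3487116548. HB_9(3487116548) = 9^(9 + 1) + 5·9^5 + 5·9^4 + 5·9^3 + 5·9^2 + 5·9 + 2. Bump = 100000555552. G_8 = 100000555551.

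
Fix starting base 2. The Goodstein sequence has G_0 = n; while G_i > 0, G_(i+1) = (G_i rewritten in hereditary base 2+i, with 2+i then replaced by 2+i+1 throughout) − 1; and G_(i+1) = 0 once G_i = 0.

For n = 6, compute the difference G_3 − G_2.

[0] 6 ≡ 2^2 + 2 (base 2). Lift 3: 30. −1: 29.
[1] 29 ≡ 3^3 + 2 (base 3). Lift 4: 258. −1: 257.
[2] 257 ≡ 4^4 + 1 (base 4). Lift 5: 3126. −1: 3125.

2868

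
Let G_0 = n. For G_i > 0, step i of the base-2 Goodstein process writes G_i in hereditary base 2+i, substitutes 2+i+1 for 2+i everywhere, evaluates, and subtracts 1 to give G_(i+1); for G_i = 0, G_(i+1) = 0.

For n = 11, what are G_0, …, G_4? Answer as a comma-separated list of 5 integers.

base 2: 11 = 2^(2 + 1) + 2 + 1; at 3: 3^(3 + 1) + 3 + 1 = 85; next = 84
base 3: 84 = 3^(3 + 1) + 3; at 4: 4^(4 + 1) + 4 = 1028; next = 1027
base 4: 1027 = 4^(4 + 1) + 3; at 5: 5^(5 + 1) + 3 = 15628; next = 15627
base 5: 15627 = 5^(5 + 1) + 2; at 6: 6^(6 + 1) + 2 = 279938; next = 279937

11, 84, 1027, 15627, 279937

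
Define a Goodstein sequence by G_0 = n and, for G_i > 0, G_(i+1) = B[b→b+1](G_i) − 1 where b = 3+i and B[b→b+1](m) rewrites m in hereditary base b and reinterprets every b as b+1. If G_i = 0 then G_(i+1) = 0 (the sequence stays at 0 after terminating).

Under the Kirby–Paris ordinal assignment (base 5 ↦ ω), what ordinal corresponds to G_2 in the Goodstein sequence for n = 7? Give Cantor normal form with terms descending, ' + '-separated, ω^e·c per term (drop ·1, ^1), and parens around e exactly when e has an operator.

ω + 4

base 3: 7 = 2·3 + 1; at 4: 2·4 + 1 = 9; next = 8
base 4: 8 = 2·4; at 5: 2·5 = 10; next = 9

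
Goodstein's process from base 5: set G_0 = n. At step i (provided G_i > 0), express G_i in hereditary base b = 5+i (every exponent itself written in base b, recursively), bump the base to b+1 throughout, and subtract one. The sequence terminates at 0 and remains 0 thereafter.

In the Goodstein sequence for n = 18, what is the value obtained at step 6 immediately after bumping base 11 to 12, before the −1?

30

G_0 = 18. HB_5(18) = 3·5 + 3. Bump = 21. G_1 = 20.
G_1 = 20. HB_6(20) = 3·6 + 2. Bump = 23. G_2 = 22.
G_2 = 22. HB_7(22) = 3·7 + 1. Bump = 25. G_3 = 24.
G_3 = 24. HB_8(24) = 3·8. Bump = 27. G_4 = 26.
G_4 = 26. HB_9(26) = 2·9 + 8. Bump = 28. G_5 = 27.
G_5 = 27. HB_10(27) = 2·10 + 7. Bump = 29. G_6 = 28.
G_6 = 28. HB_11(28) = 2·11 + 6. Bump = 30. G_7 = 29.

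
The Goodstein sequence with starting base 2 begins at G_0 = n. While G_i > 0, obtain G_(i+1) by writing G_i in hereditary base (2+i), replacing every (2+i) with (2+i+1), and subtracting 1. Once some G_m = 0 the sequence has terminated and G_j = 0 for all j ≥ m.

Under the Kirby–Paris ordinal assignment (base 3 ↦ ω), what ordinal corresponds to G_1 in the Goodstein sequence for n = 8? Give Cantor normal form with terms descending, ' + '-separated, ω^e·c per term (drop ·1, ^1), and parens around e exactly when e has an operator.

ω^ω·2 + ω^2·2 + ω·2 + 2

G_0=8  [base 2] 2^(2 + 1)  →[2↦3]→  3^(3 + 1) = 81  −1 ⇒ G_1=80
G_1=80  [base 3] 2·3^3 + 2·3^2 + 2·3 + 2  →[3↦4]→  2·4^4 + 2·4^2 + 2·4 + 2 = 554  −1 ⇒ G_2=553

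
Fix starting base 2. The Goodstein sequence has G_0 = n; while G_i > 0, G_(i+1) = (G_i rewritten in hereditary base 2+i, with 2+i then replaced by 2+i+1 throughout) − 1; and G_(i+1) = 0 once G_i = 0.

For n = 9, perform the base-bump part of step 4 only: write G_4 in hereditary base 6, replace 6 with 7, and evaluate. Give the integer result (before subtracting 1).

2471827

[0] 9 ≡ 2^(2 + 1) + 1 (base 2). Lift 3: 82. −1: 81.
[1] 81 ≡ 3^(3 + 1) (base 3). Lift 4: 1024. −1: 1023.
[2] 1023 ≡ 3·4^4 + 3·4^3 + 3·4^2 + 3·4 + 3 (base 4). Lift 5: 9843. −1: 9842.
[3] 9842 ≡ 3·5^5 + 3·5^3 + 3·5^2 + 3·5 + 2 (base 5). Lift 6: 140744. −1: 140743.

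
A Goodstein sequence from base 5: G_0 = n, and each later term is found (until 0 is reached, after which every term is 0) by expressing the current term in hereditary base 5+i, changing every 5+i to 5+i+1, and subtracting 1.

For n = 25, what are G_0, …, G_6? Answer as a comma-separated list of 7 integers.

25, 35, 39, 43, 47, 51, 55

(0) 25|_5 = 5^2 ↦ 6^2|_6 = 36 ⇒ 35
(1) 35|_6 = 5·6 + 5 ↦ 5·7 + 5|_7 = 40 ⇒ 39
(2) 39|_7 = 5·7 + 4 ↦ 5·8 + 4|_8 = 44 ⇒ 43
(3) 43|_8 = 5·8 + 3 ↦ 5·9 + 3|_9 = 48 ⇒ 47
(4) 47|_9 = 5·9 + 2 ↦ 5·10 + 2|_10 = 52 ⇒ 51
(5) 51|_10 = 5·10 + 1 ↦ 5·11 + 1|_11 = 56 ⇒ 55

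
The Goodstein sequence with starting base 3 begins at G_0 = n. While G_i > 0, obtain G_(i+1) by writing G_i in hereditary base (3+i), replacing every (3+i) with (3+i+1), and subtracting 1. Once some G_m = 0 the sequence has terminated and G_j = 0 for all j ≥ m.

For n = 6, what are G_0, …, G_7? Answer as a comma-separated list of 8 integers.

6, 7, 7, 7, 7, 7, 6, 5

G_0 = 6. HB_3(6) = 2·3. Bump = 8. G_1 = 7.
G_1 = 7. HB_4(7) = 4 + 3. Bump = 8. G_2 = 7.
G_2 = 7. HB_5(7) = 5 + 2. Bump = 8. G_3 = 7.
G_3 = 7. HB_6(7) = 6 + 1. Bump = 8. G_4 = 7.
G_4 = 7. HB_7(7) = 7. Bump = 8. G_5 = 7.
G_5 = 7. HB_8(7) = 7. Bump = 7. G_6 = 6.
G_6 = 6. HB_9(6) = 6. Bump = 6. G_7 = 5.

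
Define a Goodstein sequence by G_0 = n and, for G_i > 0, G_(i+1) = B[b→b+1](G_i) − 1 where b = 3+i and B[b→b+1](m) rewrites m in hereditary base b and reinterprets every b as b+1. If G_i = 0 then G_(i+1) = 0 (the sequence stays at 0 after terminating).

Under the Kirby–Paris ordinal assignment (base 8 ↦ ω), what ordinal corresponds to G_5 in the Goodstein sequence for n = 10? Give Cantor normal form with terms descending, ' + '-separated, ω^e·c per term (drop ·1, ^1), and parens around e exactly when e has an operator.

ω·4 + 1

10 —HB3→ 3^2 + 1 —bump→ 4^2 + 1 = 17 —(−1)→ 16
16 —HB4→ 4^2 —bump→ 5^2 = 25 —(−1)→ 24
24 —HB5→ 4·5 + 4 —bump→ 4·6 + 4 = 28 —(−1)→ 27
27 —HB6→ 4·6 + 3 —bump→ 4·7 + 3 = 31 —(−1)→ 30
30 —HB7→ 4·7 + 2 —bump→ 4·8 + 2 = 34 —(−1)→ 33
33 —HB8→ 4·8 + 1 —bump→ 4·9 + 1 = 37 —(−1)→ 36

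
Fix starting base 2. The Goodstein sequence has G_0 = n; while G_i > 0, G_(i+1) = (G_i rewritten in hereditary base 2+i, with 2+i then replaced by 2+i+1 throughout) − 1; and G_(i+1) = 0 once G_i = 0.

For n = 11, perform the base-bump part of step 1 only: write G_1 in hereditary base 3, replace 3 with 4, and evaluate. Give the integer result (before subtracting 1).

1028

base 2: 11 = 2^(2 + 1) + 2 + 1; at 3: 3^(3 + 1) + 3 + 1 = 85; next = 84
base 3: 84 = 3^(3 + 1) + 3; at 4: 4^(4 + 1) + 4 = 1028; next = 1027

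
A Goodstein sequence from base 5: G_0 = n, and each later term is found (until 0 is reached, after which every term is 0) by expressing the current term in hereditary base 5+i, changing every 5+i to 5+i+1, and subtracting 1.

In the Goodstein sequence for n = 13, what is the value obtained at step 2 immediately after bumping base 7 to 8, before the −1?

17

base 5: 13 = 2·5 + 3; at 6: 2·6 + 3 = 15; next = 14
base 6: 14 = 2·6 + 2; at 7: 2·7 + 2 = 16; next = 15
base 7: 15 = 2·7 + 1; at 8: 2·8 + 1 = 17; next = 16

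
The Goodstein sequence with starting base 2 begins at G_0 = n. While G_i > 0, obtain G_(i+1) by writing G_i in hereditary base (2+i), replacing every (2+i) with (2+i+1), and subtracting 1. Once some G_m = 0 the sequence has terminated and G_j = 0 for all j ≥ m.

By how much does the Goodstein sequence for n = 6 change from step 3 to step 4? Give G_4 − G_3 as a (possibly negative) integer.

43530

i=0: 6 = 2^2 + 2 (b=2); 2→3: 3^3 + 3 = 30; 30−1 = 29
i=1: 29 = 3^3 + 2 (b=3); 3→4: 4^4 + 2 = 258; 258−1 = 257
i=2: 257 = 4^4 + 1 (b=4); 4→5: 5^5 + 1 = 3126; 3126−1 = 3125
i=3: 3125 = 5^5 (b=5); 5→6: 6^6 = 46656; 46656−1 = 46655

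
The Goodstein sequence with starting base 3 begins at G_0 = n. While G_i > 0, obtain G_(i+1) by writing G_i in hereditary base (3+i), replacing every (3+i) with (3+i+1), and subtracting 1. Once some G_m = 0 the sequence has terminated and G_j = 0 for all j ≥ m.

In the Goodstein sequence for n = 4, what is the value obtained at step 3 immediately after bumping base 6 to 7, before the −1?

3

[0] 4 ≡ 3 + 1 (base 3). Lift 4: 5. −1: 4.
[1] 4 ≡ 4 (base 4). Lift 5: 5. −1: 4.
[2] 4 ≡ 4 (base 5). Lift 6: 4. −1: 3.
[3] 3 ≡ 3 (base 6). Lift 7: 3. −1: 2.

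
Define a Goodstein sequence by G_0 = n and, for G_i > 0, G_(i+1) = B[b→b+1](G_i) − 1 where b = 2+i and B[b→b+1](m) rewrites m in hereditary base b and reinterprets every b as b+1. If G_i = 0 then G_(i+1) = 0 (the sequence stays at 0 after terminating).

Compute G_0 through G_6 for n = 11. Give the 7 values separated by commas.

11, 84, 1027, 15627, 279937, 5764801, 134217727

i=0: 11 = 2^(2 + 1) + 2 + 1 (b=2); 2→3: 3^(3 + 1) + 3 + 1 = 85; 85−1 = 84
i=1: 84 = 3^(3 + 1) + 3 (b=3); 3→4: 4^(4 + 1) + 4 = 1028; 1028−1 = 1027
i=2: 1027 = 4^(4 + 1) + 3 (b=4); 4→5: 5^(5 + 1) + 3 = 15628; 15628−1 = 15627
i=3: 15627 = 5^(5 + 1) + 2 (b=5); 5→6: 6^(6 + 1) + 2 = 279938; 279938−1 = 279937
i=4: 279937 = 6^(6 + 1) + 1 (b=6); 6→7: 7^(7 + 1) + 1 = 5764802; 5764802−1 = 5764801
i=5: 5764801 = 7^(7 + 1) (b=7); 7→8: 8^(8 + 1) = 134217728; 134217728−1 = 134217727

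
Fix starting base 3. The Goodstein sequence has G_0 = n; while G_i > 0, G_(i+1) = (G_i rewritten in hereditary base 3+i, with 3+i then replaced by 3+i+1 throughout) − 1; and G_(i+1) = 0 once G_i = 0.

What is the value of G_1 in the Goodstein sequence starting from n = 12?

19

base 3: 12 = 3^2 + 3; at 4: 4^2 + 4 = 20; next = 19
base 4: 19 = 4^2 + 3; at 5: 5^2 + 3 = 28; next = 27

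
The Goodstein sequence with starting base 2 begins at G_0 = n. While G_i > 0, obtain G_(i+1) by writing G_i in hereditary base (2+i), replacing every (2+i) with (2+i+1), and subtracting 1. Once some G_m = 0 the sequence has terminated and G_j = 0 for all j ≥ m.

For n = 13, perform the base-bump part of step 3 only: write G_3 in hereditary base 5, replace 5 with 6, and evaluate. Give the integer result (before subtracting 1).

i=0: 13 = 2^(2 + 1) + 2^2 + 1 (b=2); 2→3: 3^(3 + 1) + 3^3 + 1 = 109; 109−1 = 108
i=1: 108 = 3^(3 + 1) + 3^3 (b=3); 3→4: 4^(4 + 1) + 4^4 = 1280; 1280−1 = 1279
i=2: 1279 = 4^(4 + 1) + 3·4^3 + 3·4^2 + 3·4 + 3 (b=4); 4→5: 5^(5 + 1) + 3·5^3 + 3·5^2 + 3·5 + 3 = 16093; 16093−1 = 16092

280712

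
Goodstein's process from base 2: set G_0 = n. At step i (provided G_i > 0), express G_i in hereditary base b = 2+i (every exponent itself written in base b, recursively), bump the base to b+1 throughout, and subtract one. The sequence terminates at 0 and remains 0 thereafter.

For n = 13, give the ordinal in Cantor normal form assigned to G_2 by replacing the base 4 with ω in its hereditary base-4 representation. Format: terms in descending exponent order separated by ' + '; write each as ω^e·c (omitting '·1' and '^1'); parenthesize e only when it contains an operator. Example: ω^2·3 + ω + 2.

i=0: 13 = 2^(2 + 1) + 2^2 + 1 (b=2); 2→3: 3^(3 + 1) + 3^3 + 1 = 109; 109−1 = 108
i=1: 108 = 3^(3 + 1) + 3^3 (b=3); 3→4: 4^(4 + 1) + 4^4 = 1280; 1280−1 = 1279

ω^(ω + 1) + ω^3·3 + ω^2·3 + ω·3 + 3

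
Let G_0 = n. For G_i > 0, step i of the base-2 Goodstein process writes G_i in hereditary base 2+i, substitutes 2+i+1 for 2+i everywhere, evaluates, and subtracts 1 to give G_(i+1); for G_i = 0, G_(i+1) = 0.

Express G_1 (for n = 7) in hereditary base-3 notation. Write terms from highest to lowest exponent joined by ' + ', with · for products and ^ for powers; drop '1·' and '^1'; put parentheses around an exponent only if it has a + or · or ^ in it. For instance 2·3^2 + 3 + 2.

3^3 + 3

i=0: 7 = 2^2 + 2 + 1 (b=2); 2→3: 3^3 + 3 + 1 = 31; 31−1 = 30
i=1: 30 = 3^3 + 3 (b=3); 3→4: 4^4 + 4 = 260; 260−1 = 259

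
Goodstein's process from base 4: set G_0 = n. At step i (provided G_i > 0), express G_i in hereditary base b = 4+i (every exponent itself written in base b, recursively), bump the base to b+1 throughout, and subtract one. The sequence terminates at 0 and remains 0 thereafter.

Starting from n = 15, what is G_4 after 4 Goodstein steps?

(0) 15|_4 = 3·4 + 3 ↦ 3·5 + 3|_5 = 18 ⇒ 17
(1) 17|_5 = 3·5 + 2 ↦ 3·6 + 2|_6 = 20 ⇒ 19
(2) 19|_6 = 3·6 + 1 ↦ 3·7 + 1|_7 = 22 ⇒ 21
(3) 21|_7 = 3·7 ↦ 3·8|_8 = 24 ⇒ 23
(4) 23|_8 = 2·8 + 7 ↦ 2·9 + 7|_9 = 25 ⇒ 24

23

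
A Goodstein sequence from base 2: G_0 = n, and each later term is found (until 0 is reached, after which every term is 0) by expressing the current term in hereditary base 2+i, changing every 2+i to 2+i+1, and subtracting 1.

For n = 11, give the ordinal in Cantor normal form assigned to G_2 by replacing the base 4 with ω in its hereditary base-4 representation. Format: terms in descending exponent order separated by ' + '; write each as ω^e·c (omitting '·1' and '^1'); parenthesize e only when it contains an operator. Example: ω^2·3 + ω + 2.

ω^(ω + 1) + 3

step 0: 11 = 2^(2 + 1) + 2 + 1; sub 3 for 2: 3^(3 + 1) + 3 + 1; = 85; G_1 = 85−1 = 84
step 1: 84 = 3^(3 + 1) + 3; sub 4 for 3: 4^(4 + 1) + 4; = 1028; G_2 = 1028−1 = 1027
step 2: 1027 = 4^(4 + 1) + 3; sub 5 for 4: 5^(5 + 1) + 3; = 15628; G_3 = 15628−1 = 15627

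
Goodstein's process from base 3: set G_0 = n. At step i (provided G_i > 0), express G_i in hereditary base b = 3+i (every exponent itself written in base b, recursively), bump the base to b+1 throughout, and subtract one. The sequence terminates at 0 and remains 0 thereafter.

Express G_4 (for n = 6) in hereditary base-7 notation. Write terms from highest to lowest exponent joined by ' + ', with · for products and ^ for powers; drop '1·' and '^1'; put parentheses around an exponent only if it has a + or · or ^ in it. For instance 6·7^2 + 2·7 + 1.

7

G_0=6  [base 3] 2·3  →[3↦4]→  2·4 = 8  −1 ⇒ G_1=7
G_1=7  [base 4] 4 + 3  →[4↦5]→  5 + 3 = 8  −1 ⇒ G_2=7
G_2=7  [base 5] 5 + 2  →[5↦6]→  6 + 2 = 8  −1 ⇒ G_3=7
G_3=7  [base 6] 6 + 1  →[6↦7]→  7 + 1 = 8  −1 ⇒ G_4=7
G_4=7  [base 7] 7  →[7↦8]→  8 = 8  −1 ⇒ G_5=7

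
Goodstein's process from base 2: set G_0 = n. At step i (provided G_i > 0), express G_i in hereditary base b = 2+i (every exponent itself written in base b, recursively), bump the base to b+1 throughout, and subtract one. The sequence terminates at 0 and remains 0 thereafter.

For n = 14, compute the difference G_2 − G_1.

base 2: 14 = 2^(2 + 1) + 2^2 + 2; at 3: 3^(3 + 1) + 3^3 + 3 = 111; next = 110
base 3: 110 = 3^(3 + 1) + 3^3 + 2; at 4: 4^(4 + 1) + 4^4 + 2 = 1282; next = 1281

1171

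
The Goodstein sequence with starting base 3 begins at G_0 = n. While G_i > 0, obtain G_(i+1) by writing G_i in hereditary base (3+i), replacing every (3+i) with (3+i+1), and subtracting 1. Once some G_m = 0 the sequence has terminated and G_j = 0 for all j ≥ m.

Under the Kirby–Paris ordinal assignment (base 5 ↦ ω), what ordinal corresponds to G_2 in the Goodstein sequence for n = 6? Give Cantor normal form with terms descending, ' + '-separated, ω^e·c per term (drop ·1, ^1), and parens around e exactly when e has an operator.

G_0 = 6. HB_3(6) = 2·3. Bump = 8. G_1 = 7.
G_1 = 7. HB_4(7) = 4 + 3. Bump = 8. G_2 = 7.
G_2 = 7. HB_5(7) = 5 + 2. Bump = 8. G_3 = 7.

ω + 2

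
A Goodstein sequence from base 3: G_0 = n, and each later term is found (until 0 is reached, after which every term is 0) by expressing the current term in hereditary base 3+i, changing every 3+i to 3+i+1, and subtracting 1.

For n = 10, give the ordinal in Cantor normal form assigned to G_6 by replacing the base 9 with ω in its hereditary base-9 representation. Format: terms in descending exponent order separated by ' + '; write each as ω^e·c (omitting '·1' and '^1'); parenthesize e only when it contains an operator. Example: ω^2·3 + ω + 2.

base 3: 10 = 3^2 + 1; at 4: 4^2 + 1 = 17; next = 16
base 4: 16 = 4^2; at 5: 5^2 = 25; next = 24
base 5: 24 = 4·5 + 4; at 6: 4·6 + 4 = 28; next = 27
base 6: 27 = 4·6 + 3; at 7: 4·7 + 3 = 31; next = 30
base 7: 30 = 4·7 + 2; at 8: 4·8 + 2 = 34; next = 33
base 8: 33 = 4·8 + 1; at 9: 4·9 + 1 = 37; next = 36
base 9: 36 = 4·9; at 10: 4·10 = 40; next = 39

ω·4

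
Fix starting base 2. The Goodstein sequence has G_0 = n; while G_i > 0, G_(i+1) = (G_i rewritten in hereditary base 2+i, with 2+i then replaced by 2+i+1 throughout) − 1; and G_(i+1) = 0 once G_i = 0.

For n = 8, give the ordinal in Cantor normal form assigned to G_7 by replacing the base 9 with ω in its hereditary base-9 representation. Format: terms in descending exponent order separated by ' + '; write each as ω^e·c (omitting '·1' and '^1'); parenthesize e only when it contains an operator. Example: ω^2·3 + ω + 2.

ω^ω·2 + ω^2·2 + ω + 2

[0] 8 ≡ 2^(2 + 1) (base 2). Lift 3: 81. −1: 80.
[1] 80 ≡ 2·3^3 + 2·3^2 + 2·3 + 2 (base 3). Lift 4: 554. −1: 553.
[2] 553 ≡ 2·4^4 + 2·4^2 + 2·4 + 1 (base 4). Lift 5: 6311. −1: 6310.
[3] 6310 ≡ 2·5^5 + 2·5^2 + 2·5 (base 5). Lift 6: 93396. −1: 93395.
[4] 93395 ≡ 2·6^6 + 2·6^2 + 6 + 5 (base 6). Lift 7: 1647196. −1: 1647195.
[5] 1647195 ≡ 2·7^7 + 2·7^2 + 7 + 4 (base 7). Lift 8: 33554572. −1: 33554571.
[6] 33554571 ≡ 2·8^8 + 2·8^2 + 8 + 3 (base 8). Lift 9: 774841152. −1: 774841151.
[7] 774841151 ≡ 2·9^9 + 2·9^2 + 9 + 2 (base 9). Lift 10: 20000000212. −1: 20000000211.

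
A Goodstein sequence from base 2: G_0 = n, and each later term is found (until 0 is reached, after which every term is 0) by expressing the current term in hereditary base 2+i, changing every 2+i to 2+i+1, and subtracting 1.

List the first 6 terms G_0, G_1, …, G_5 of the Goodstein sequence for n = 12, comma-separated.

i=0: 12 = 2^(2 + 1) + 2^2 (b=2); 2→3: 3^(3 + 1) + 3^3 = 108; 108−1 = 107
i=1: 107 = 3^(3 + 1) + 2·3^2 + 2·3 + 2 (b=3); 3→4: 4^(4 + 1) + 2·4^2 + 2·4 + 2 = 1066; 1066−1 = 1065
i=2: 1065 = 4^(4 + 1) + 2·4^2 + 2·4 + 1 (b=4); 4→5: 5^(5 + 1) + 2·5^2 + 2·5 + 1 = 15686; 15686−1 = 15685
i=3: 15685 = 5^(5 + 1) + 2·5^2 + 2·5 (b=5); 5→6: 6^(6 + 1) + 2·6^2 + 2·6 = 280020; 280020−1 = 280019
i=4: 280019 = 6^(6 + 1) + 2·6^2 + 6 + 5 (b=6); 6→7: 7^(7 + 1) + 2·7^2 + 7 + 5 = 5764911; 5764911−1 = 5764910

12, 107, 1065, 15685, 280019, 5764910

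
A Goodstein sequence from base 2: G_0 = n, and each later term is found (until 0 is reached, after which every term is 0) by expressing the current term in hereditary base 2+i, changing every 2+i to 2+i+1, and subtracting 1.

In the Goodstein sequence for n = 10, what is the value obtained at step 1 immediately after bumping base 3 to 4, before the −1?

1026

i=0: 10 = 2^(2 + 1) + 2 (b=2); 2→3: 3^(3 + 1) + 3 = 84; 84−1 = 83
i=1: 83 = 3^(3 + 1) + 2 (b=3); 3→4: 4^(4 + 1) + 2 = 1026; 1026−1 = 1025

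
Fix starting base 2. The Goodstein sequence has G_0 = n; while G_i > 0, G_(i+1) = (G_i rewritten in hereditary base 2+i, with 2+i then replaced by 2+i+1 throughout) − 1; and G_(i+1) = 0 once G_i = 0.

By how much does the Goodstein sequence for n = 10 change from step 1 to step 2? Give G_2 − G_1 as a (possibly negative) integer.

942

10 —HB2→ 2^(2 + 1) + 2 —bump→ 3^(3 + 1) + 3 = 84 —(−1)→ 83
83 —HB3→ 3^(3 + 1) + 2 —bump→ 4^(4 + 1) + 2 = 1026 —(−1)→ 1025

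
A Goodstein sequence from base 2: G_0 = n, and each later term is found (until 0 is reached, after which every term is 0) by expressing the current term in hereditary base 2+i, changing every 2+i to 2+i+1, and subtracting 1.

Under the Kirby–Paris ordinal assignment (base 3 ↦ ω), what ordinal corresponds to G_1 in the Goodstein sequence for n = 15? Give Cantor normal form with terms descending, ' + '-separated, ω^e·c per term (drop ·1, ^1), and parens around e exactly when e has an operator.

base 2: 15 = 2^(2 + 1) + 2^2 + 2 + 1; at 3: 3^(3 + 1) + 3^3 + 3 + 1 = 112; next = 111
base 3: 111 = 3^(3 + 1) + 3^3 + 3; at 4: 4^(4 + 1) + 4^4 + 4 = 1284; next = 1283

ω^(ω + 1) + ω^ω + ω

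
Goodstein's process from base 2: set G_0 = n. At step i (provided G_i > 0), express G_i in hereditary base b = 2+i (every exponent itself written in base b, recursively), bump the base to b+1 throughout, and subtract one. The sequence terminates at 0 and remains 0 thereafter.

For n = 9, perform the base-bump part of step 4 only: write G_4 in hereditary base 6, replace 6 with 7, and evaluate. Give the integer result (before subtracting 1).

9 —HB2→ 2^(2 + 1) + 1 —bump→ 3^(3 + 1) + 1 = 82 —(−1)→ 81
81 —HB3→ 3^(3 + 1) —bump→ 4^(4 + 1) = 1024 —(−1)→ 1023
1023 —HB4→ 3·4^4 + 3·4^3 + 3·4^2 + 3·4 + 3 —bump→ 3·5^5 + 3·5^3 + 3·5^2 + 3·5 + 3 = 9843 —(−1)→ 9842
9842 —HB5→ 3·5^5 + 3·5^3 + 3·5^2 + 3·5 + 2 —bump→ 3·6^6 + 3·6^3 + 3·6^2 + 3·6 + 2 = 140744 —(−1)→ 140743

2471827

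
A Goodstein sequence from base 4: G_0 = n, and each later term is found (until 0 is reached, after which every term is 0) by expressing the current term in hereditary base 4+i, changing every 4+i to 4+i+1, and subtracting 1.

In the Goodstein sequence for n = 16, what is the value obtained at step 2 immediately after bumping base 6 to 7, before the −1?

i=0: 16 = 4^2 (b=4); 4→5: 5^2 = 25; 25−1 = 24
i=1: 24 = 4·5 + 4 (b=5); 5→6: 4·6 + 4 = 28; 28−1 = 27

31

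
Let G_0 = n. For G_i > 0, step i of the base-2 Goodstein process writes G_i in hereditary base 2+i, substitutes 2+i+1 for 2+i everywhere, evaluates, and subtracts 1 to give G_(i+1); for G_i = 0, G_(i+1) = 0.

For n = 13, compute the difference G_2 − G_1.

1171

G_0 = 13. HB_2(13) = 2^(2 + 1) + 2^2 + 1. Bump = 109. G_1 = 108.
G_1 = 108. HB_3(108) = 3^(3 + 1) + 3^3. Bump = 1280. G_2 = 1279.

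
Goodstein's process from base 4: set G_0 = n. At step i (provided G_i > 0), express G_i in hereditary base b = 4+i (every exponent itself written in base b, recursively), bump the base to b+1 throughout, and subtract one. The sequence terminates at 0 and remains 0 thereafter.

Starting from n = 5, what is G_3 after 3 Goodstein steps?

4

base 4: 5 = 4 + 1; at 5: 5 + 1 = 6; next = 5
base 5: 5 = 5; at 6: 6 = 6; next = 5
base 6: 5 = 5; at 7: 5 = 5; next = 4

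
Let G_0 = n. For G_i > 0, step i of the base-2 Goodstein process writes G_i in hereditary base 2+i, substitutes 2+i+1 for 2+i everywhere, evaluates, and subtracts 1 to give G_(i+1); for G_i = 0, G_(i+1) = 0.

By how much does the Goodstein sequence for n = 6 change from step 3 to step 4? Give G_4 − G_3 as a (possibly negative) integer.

43530

step 0: 6 = 2^2 + 2; sub 3 for 2: 3^3 + 3; = 30; G_1 = 30−1 = 29
step 1: 29 = 3^3 + 2; sub 4 for 3: 4^4 + 2; = 258; G_2 = 258−1 = 257
step 2: 257 = 4^4 + 1; sub 5 for 4: 5^5 + 1; = 3126; G_3 = 3126−1 = 3125
step 3: 3125 = 5^5; sub 6 for 5: 6^6; = 46656; G_4 = 46656−1 = 46655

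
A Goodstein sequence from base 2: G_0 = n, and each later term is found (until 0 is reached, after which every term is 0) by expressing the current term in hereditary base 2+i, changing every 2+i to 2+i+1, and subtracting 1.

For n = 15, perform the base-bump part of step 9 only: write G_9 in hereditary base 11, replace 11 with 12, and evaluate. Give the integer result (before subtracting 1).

G_0 = 15. HB_2(15) = 2^(2 + 1) + 2^2 + 2 + 1. Bump = 112. G_1 = 111.
G_1 = 111. HB_3(111) = 3^(3 + 1) + 3^3 + 3. Bump = 1284. G_2 = 1283.
G_2 = 1283. HB_4(1283) = 4^(4 + 1) + 4^4 + 3. Bump = 18753. G_3 = 18752.
G_3 = 18752. HB_5(18752) = 5^(5 + 1) + 5^5 + 2. Bump = 326594. G_4 = 326593.
G_4 = 326593. HB_6(326593) = 6^(6 + 1) + 6^6 + 1. Bump = 6588345. G_5 = 6588344.
G_5 = 6588344. HB_7(6588344) = 7^(7 + 1) + 7^7. Bump = 150994944. G_6 = 150994943.
G_6 = 150994943. HB_8(150994943) = 8^(8 + 1) + 7·8^7 + 7·8^6 + 7·8^5 + 7·8^4 + 7·8^3 + 7·8^2 + 7·8 + 7. Bump = 3524450281. G_7 = 3524450280.
G_7 = 3524450280. HB_9(3524450280) = 9^(9 + 1) + 7·9^7 + 7·9^6 + 7·9^5 + 7·9^4 + 7·9^3 + 7·9^2 + 7·9 + 6. Bump = 100077777776. G_8 = 100077777775.
G_8 = 100077777775. HB_10(100077777775) = 10^(10 + 1) + 7·10^7 + 7·10^6 + 7·10^5 + 7·10^4 + 7·10^3 + 7·10^2 + 7·10 + 5. Bump = 3138578427935. G_9 = 3138578427934.

106993479003784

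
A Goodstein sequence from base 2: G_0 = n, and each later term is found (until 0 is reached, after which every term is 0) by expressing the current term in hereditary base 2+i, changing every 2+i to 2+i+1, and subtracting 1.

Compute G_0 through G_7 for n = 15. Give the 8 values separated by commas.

15, 111, 1283, 18752, 326593, 6588344, 150994943, 3524450280

(0) 15|_2 = 2^(2 + 1) + 2^2 + 2 + 1 ↦ 3^(3 + 1) + 3^3 + 3 + 1|_3 = 112 ⇒ 111
(1) 111|_3 = 3^(3 + 1) + 3^3 + 3 ↦ 4^(4 + 1) + 4^4 + 4|_4 = 1284 ⇒ 1283
(2) 1283|_4 = 4^(4 + 1) + 4^4 + 3 ↦ 5^(5 + 1) + 5^5 + 3|_5 = 18753 ⇒ 18752
(3) 18752|_5 = 5^(5 + 1) + 5^5 + 2 ↦ 6^(6 + 1) + 6^6 + 2|_6 = 326594 ⇒ 326593
(4) 326593|_6 = 6^(6 + 1) + 6^6 + 1 ↦ 7^(7 + 1) + 7^7 + 1|_7 = 6588345 ⇒ 6588344
(5) 6588344|_7 = 7^(7 + 1) + 7^7 ↦ 8^(8 + 1) + 8^8|_8 = 150994944 ⇒ 150994943
(6) 150994943|_8 = 8^(8 + 1) + 7·8^7 + 7·8^6 + 7·8^5 + 7·8^4 + 7·8^3 + 7·8^2 + 7·8 + 7 ↦ 9^(9 + 1) + 7·9^7 + 7·9^6 + 7·9^5 + 7·9^4 + 7·9^3 + 7·9^2 + 7·9 + 7|_9 = 3524450281 ⇒ 3524450280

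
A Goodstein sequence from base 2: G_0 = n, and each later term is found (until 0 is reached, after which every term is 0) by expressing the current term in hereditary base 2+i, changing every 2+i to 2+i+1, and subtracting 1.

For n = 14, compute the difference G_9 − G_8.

14 —HB2→ 2^(2 + 1) + 2^2 + 2 —bump→ 3^(3 + 1) + 3^3 + 3 = 111 —(−1)→ 110
110 —HB3→ 3^(3 + 1) + 3^3 + 2 —bump→ 4^(4 + 1) + 4^4 + 2 = 1282 —(−1)→ 1281
1281 —HB4→ 4^(4 + 1) + 4^4 + 1 —bump→ 5^(5 + 1) + 5^5 + 1 = 18751 —(−1)→ 18750
18750 —HB5→ 5^(5 + 1) + 5^5 —bump→ 6^(6 + 1) + 6^6 = 326592 —(−1)→ 326591
326591 —HB6→ 6^(6 + 1) + 5·6^5 + 5·6^4 + 5·6^3 + 5·6^2 + 5·6 + 5 —bump→ 7^(7 + 1) + 5·7^5 + 5·7^4 + 5·7^3 + 5·7^2 + 5·7 + 5 = 5862841 —(−1)→ 5862840
5862840 —HB7→ 7^(7 + 1) + 5·7^5 + 5·7^4 + 5·7^3 + 5·7^2 + 5·7 + 4 —bump→ 8^(8 + 1) + 5·8^5 + 5·8^4 + 5·8^3 + 5·8^2 + 5·8 + 4 = 134404972 —(−1)→ 134404971
134404971 —HB8→ 8^(8 + 1) + 5·8^5 + 5·8^4 + 5·8^3 + 5·8^2 + 5·8 + 3 —bump→ 9^(9 + 1) + 5·9^5 + 5·9^4 + 5·9^3 + 5·9^2 + 5·9 + 3 = 3487116549 —(−1)→ 3487116548
3487116548 —HB9→ 9^(9 + 1) + 5·9^5 + 5·9^4 + 5·9^3 + 5·9^2 + 5·9 + 2 —bump→ 10^(10 + 1) + 5·10^5 + 5·10^4 + 5·10^3 + 5·10^2 + 5·10 + 2 = 100000555552 —(−1)→ 100000555551
100000555551 —HB10→ 10^(10 + 1) + 5·10^5 + 5·10^4 + 5·10^3 + 5·10^2 + 5·10 + 1 —bump→ 11^(11 + 1) + 5·11^5 + 5·11^4 + 5·11^3 + 5·11^2 + 5·11 + 1 = 3138429262497 —(−1)→ 3138429262496

3038428706945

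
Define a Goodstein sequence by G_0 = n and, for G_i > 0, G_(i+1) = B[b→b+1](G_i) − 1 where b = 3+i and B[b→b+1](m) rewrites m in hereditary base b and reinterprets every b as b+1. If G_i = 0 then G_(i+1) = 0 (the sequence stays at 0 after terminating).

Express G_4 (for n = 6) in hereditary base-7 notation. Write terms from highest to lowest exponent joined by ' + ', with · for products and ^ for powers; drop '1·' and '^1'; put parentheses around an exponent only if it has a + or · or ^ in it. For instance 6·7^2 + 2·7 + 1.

i=0: 6 = 2·3 (b=3); 3→4: 2·4 = 8; 8−1 = 7
i=1: 7 = 4 + 3 (b=4); 4→5: 5 + 3 = 8; 8−1 = 7
i=2: 7 = 5 + 2 (b=5); 5→6: 6 + 2 = 8; 8−1 = 7
i=3: 7 = 6 + 1 (b=6); 6→7: 7 + 1 = 8; 8−1 = 7
i=4: 7 = 7 (b=7); 7→8: 8 = 8; 8−1 = 7

7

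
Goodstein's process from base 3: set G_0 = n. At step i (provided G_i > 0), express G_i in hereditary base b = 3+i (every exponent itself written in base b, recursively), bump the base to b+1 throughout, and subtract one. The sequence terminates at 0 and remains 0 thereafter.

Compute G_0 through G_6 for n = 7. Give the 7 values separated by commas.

7, 8, 9, 9, 9, 9, 9

i=0: 7 = 2·3 + 1 (b=3); 3→4: 2·4 + 1 = 9; 9−1 = 8
i=1: 8 = 2·4 (b=4); 4→5: 2·5 = 10; 10−1 = 9
i=2: 9 = 5 + 4 (b=5); 5→6: 6 + 4 = 10; 10−1 = 9
i=3: 9 = 6 + 3 (b=6); 6→7: 7 + 3 = 10; 10−1 = 9
i=4: 9 = 7 + 2 (b=7); 7→8: 8 + 2 = 10; 10−1 = 9
i=5: 9 = 8 + 1 (b=8); 8→9: 9 + 1 = 10; 10−1 = 9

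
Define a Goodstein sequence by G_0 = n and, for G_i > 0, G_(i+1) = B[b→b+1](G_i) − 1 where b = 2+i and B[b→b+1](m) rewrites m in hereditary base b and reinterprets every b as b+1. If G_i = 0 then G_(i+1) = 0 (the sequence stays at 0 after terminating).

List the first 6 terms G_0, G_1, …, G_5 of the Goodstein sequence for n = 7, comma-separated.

7, 30, 259, 3127, 46657, 823543

(0) 7|_2 = 2^2 + 2 + 1 ↦ 3^3 + 3 + 1|_3 = 31 ⇒ 30
(1) 30|_3 = 3^3 + 3 ↦ 4^4 + 4|_4 = 260 ⇒ 259
(2) 259|_4 = 4^4 + 3 ↦ 5^5 + 3|_5 = 3128 ⇒ 3127
(3) 3127|_5 = 5^5 + 2 ↦ 6^6 + 2|_6 = 46658 ⇒ 46657
(4) 46657|_6 = 6^6 + 1 ↦ 7^7 + 1|_7 = 823544 ⇒ 823543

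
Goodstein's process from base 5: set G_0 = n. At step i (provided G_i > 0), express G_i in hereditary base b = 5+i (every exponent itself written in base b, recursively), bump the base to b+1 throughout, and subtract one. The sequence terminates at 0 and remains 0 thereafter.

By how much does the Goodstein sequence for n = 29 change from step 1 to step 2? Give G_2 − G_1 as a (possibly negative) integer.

29 —HB5→ 5^2 + 4 —bump→ 6^2 + 4 = 40 —(−1)→ 39
39 —HB6→ 6^2 + 3 —bump→ 7^2 + 3 = 52 —(−1)→ 51

12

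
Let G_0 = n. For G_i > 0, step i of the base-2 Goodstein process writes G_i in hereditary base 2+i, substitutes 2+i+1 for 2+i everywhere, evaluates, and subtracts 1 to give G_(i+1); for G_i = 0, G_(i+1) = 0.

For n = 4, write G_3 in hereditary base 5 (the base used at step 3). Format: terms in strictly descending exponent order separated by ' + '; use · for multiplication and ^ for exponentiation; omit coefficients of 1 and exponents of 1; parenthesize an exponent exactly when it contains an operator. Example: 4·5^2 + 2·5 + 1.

base 2: 4 = 2^2; at 3: 3^3 = 27; next = 26
base 3: 26 = 2·3^2 + 2·3 + 2; at 4: 2·4^2 + 2·4 + 2 = 42; next = 41
base 4: 41 = 2·4^2 + 2·4 + 1; at 5: 2·5^2 + 2·5 + 1 = 61; next = 60
base 5: 60 = 2·5^2 + 2·5; at 6: 2·6^2 + 2·6 = 84; next = 83

2·5^2 + 2·5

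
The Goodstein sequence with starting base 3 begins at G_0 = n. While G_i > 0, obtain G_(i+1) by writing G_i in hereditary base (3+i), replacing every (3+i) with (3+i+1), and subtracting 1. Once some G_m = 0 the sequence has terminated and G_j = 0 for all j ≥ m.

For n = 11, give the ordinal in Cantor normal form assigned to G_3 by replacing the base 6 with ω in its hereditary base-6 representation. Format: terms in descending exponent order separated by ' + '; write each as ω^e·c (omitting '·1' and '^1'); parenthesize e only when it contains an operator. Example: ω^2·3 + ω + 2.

ω·5 + 5

G_0 = 11. HB_3(11) = 3^2 + 2. Bump = 18. G_1 = 17.
G_1 = 17. HB_4(17) = 4^2 + 1. Bump = 26. G_2 = 25.
G_2 = 25. HB_5(25) = 5^2. Bump = 36. G_3 = 35.
G_3 = 35. HB_6(35) = 5·6 + 5. Bump = 40. G_4 = 39.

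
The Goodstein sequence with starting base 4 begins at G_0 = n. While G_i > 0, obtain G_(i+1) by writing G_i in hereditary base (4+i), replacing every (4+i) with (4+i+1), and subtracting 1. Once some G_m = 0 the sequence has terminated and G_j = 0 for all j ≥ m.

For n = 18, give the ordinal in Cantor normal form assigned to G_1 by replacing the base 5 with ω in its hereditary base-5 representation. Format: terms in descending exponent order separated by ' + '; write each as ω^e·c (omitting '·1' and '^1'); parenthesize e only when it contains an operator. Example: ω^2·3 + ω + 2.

ω^2 + 1

(0) 18|_4 = 4^2 + 2 ↦ 5^2 + 2|_5 = 27 ⇒ 26
(1) 26|_5 = 5^2 + 1 ↦ 6^2 + 1|_6 = 37 ⇒ 36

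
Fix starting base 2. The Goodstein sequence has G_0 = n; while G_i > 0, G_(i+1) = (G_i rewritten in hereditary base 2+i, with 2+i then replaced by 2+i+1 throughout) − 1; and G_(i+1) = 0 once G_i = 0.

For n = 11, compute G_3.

15627

(0) 11|_2 = 2^(2 + 1) + 2 + 1 ↦ 3^(3 + 1) + 3 + 1|_3 = 85 ⇒ 84
(1) 84|_3 = 3^(3 + 1) + 3 ↦ 4^(4 + 1) + 4|_4 = 1028 ⇒ 1027
(2) 1027|_4 = 4^(4 + 1) + 3 ↦ 5^(5 + 1) + 3|_5 = 15628 ⇒ 15627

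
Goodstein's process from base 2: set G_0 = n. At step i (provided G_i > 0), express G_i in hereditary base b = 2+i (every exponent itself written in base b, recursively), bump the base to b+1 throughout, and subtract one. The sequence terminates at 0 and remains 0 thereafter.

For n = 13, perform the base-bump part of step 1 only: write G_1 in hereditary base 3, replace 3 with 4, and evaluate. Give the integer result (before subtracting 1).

G_0 = 13. HB_2(13) = 2^(2 + 1) + 2^2 + 1. Bump = 109. G_1 = 108.
G_1 = 108. HB_3(108) = 3^(3 + 1) + 3^3. Bump = 1280. G_2 = 1279.

1280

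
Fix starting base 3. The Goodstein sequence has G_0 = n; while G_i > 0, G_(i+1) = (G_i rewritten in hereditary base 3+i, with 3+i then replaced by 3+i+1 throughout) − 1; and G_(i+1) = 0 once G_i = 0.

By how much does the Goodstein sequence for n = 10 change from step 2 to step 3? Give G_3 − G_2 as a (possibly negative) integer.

i=0: 10 = 3^2 + 1 (b=3); 3→4: 4^2 + 1 = 17; 17−1 = 16
i=1: 16 = 4^2 (b=4); 4→5: 5^2 = 25; 25−1 = 24
i=2: 24 = 4·5 + 4 (b=5); 5→6: 4·6 + 4 = 28; 28−1 = 27

3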